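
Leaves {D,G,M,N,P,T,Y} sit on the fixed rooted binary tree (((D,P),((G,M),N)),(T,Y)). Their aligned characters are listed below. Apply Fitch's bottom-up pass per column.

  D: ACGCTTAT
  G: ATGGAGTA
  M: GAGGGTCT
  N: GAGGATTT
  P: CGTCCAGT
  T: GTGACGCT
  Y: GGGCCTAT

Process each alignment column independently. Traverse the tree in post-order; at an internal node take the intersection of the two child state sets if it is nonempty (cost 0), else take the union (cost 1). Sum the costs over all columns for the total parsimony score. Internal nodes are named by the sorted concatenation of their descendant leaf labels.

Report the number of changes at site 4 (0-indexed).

site 0, node DP: D={A} ∪ P={C} → {A,C} (+1)
site 0, node GM: G={A} ∪ M={G} → {A,G} (+1)
site 0, node GMN: GM={A,G} ∩ N={G} → {G} (+0)
site 0, node DGMNP: DP={A,C} ∪ GMN={G} → {A,C,G} (+1)
site 0, node TY: T={G} ∩ Y={G} → {G} (+0)
site 0, node DGMNPTY: DGMNP={A,C,G} ∩ TY={G} → {G} (+0)
site 1, node DP: D={C} ∪ P={G} → {C,G} (+1)
site 1, node GM: G={T} ∪ M={A} → {A,T} (+1)
site 1, node GMN: GM={A,T} ∩ N={A} → {A} (+0)
site 1, node DGMNP: DP={C,G} ∪ GMN={A} → {A,C,G} (+1)
site 1, node TY: T={T} ∪ Y={G} → {G,T} (+1)
site 1, node DGMNPTY: DGMNP={A,C,G} ∩ TY={G,T} → {G} (+0)
site 2, node DP: D={G} ∪ P={T} → {G,T} (+1)
site 2, node GM: G={G} ∩ M={G} → {G} (+0)
site 2, node GMN: GM={G} ∩ N={G} → {G} (+0)
site 2, node DGMNP: DP={G,T} ∩ GMN={G} → {G} (+0)
site 2, node TY: T={G} ∩ Y={G} → {G} (+0)
site 2, node DGMNPTY: DGMNP={G} ∩ TY={G} → {G} (+0)
site 3, node DP: D={C} ∩ P={C} → {C} (+0)
site 3, node GM: G={G} ∩ M={G} → {G} (+0)
site 3, node GMN: GM={G} ∩ N={G} → {G} (+0)
site 3, node DGMNP: DP={C} ∪ GMN={G} → {C,G} (+1)
site 3, node TY: T={A} ∪ Y={C} → {A,C} (+1)
site 3, node DGMNPTY: DGMNP={C,G} ∩ TY={A,C} → {C} (+0)
site 4, node DP: D={T} ∪ P={C} → {C,T} (+1)
site 4, node GM: G={A} ∪ M={G} → {A,G} (+1)
site 4, node GMN: GM={A,G} ∩ N={A} → {A} (+0)
site 4, node DGMNP: DP={C,T} ∪ GMN={A} → {A,C,T} (+1)
site 4, node TY: T={C} ∩ Y={C} → {C} (+0)
site 4, node DGMNPTY: DGMNP={A,C,T} ∩ TY={C} → {C} (+0)
site 5, node DP: D={T} ∪ P={A} → {A,T} (+1)
site 5, node GM: G={G} ∪ M={T} → {G,T} (+1)
site 5, node GMN: GM={G,T} ∩ N={T} → {T} (+0)
site 5, node DGMNP: DP={A,T} ∩ GMN={T} → {T} (+0)
site 5, node TY: T={G} ∪ Y={T} → {G,T} (+1)
site 5, node DGMNPTY: DGMNP={T} ∩ TY={G,T} → {T} (+0)
site 6, node DP: D={A} ∪ P={G} → {A,G} (+1)
site 6, node GM: G={T} ∪ M={C} → {C,T} (+1)
site 6, node GMN: GM={C,T} ∩ N={T} → {T} (+0)
site 6, node DGMNP: DP={A,G} ∪ GMN={T} → {A,G,T} (+1)
site 6, node TY: T={C} ∪ Y={A} → {A,C} (+1)
site 6, node DGMNPTY: DGMNP={A,G,T} ∩ TY={A,C} → {A} (+0)
site 7, node DP: D={T} ∩ P={T} → {T} (+0)
site 7, node GM: G={A} ∪ M={T} → {A,T} (+1)
site 7, node GMN: GM={A,T} ∩ N={T} → {T} (+0)
site 7, node DGMNP: DP={T} ∩ GMN={T} → {T} (+0)
site 7, node TY: T={T} ∩ Y={T} → {T} (+0)
site 7, node DGMNPTY: DGMNP={T} ∩ TY={T} → {T} (+0)
per-site changes: [3, 4, 1, 2, 3, 3, 4, 1]; total = 21

3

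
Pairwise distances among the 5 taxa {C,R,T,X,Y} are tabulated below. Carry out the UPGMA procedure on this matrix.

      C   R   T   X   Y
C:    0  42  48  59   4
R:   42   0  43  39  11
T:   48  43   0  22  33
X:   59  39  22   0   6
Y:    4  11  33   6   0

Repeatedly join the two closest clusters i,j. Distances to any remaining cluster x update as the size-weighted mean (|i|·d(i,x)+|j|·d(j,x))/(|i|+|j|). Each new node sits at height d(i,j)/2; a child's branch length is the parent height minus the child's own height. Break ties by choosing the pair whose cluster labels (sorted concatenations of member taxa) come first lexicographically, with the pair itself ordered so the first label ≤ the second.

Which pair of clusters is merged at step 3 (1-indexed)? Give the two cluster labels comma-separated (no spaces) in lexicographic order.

iteration 1: select C,Y (d=4); attach at lengths (2, 2); label the merged cluster CY
  updated: d(CY,R)=53/2, d(CY,T)=81/2, d(CY,X)=65/2
iteration 2: select T,X (d=22); attach at lengths (11, 11); label the merged cluster TX
  updated: d(CY,TX)=73/2, d(R,TX)=41
iteration 3: select CY,R (d=53/2); attach at lengths (45/4, 53/4); label the merged cluster CRY
  updated: d(CRY,TX)=38
iteration 4: select CRY,TX (d=38); attach at lengths (23/4, 8); label the merged cluster CRTXY
final tree: (((C:2,Y:2):45/4,R:53/4):23/4,(T:11,X:11):8)
total length: 257/4

CY,R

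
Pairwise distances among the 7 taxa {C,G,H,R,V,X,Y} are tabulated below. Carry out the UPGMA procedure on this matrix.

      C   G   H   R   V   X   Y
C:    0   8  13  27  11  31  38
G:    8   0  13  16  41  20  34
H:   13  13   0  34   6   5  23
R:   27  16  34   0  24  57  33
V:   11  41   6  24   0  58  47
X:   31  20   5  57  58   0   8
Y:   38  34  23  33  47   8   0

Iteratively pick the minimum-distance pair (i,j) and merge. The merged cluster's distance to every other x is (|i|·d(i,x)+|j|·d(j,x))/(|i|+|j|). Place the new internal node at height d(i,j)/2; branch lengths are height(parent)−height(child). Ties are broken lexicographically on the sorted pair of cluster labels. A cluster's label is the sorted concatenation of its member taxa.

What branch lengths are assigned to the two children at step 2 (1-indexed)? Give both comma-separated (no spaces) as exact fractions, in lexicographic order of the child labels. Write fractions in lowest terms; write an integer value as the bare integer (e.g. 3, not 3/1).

4,4

iteration 1: select H,X (d=5); attach at lengths (5/2, 5/2); label the merged cluster HX
  updated: d(C,HX)=22, d(G,HX)=33/2, d(HX,R)=91/2, d(HX,V)=32, d(HX,Y)=31/2
iteration 2: select C,G (d=8); attach at lengths (4, 4); label the merged cluster CG
  updated: d(CG,HX)=77/4, d(CG,R)=43/2, d(CG,V)=26, d(CG,Y)=36
iteration 3: select HX,Y (d=31/2); attach at lengths (21/4, 31/4); label the merged cluster HXY
  updated: d(CG,HXY)=149/6, d(HXY,R)=124/3, d(HXY,V)=37
iteration 4: select CG,R (d=43/2); attach at lengths (27/4, 43/4); label the merged cluster CGR
  updated: d(CGR,HXY)=91/3, d(CGR,V)=76/3
iteration 5: select CGR,V (d=76/3); attach at lengths (23/12, 38/3); label the merged cluster CGRV
  updated: d(CGRV,HXY)=32
iteration 6: select CGRV,HXY (d=32); attach at lengths (10/3, 33/4); label the merged cluster CGHRVXY
final tree: ((((C:4,G:4):27/4,R:43/4):23/12,V:38/3):10/3,((H:5/2,X:5/2):21/4,Y:31/4):33/4)
total length: 209/3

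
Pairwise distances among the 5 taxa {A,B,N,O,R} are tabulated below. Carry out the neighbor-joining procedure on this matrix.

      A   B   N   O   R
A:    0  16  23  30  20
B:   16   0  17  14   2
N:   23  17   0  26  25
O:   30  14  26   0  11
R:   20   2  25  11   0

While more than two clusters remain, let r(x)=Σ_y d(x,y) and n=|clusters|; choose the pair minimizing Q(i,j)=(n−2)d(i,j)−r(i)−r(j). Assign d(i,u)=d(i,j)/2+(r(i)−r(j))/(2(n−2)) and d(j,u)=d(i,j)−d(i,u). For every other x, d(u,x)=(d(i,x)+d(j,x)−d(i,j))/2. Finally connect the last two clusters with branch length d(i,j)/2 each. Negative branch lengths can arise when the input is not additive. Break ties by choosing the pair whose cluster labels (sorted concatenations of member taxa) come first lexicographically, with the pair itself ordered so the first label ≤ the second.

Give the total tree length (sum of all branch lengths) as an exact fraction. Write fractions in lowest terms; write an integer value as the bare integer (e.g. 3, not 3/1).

1. join A+N (d=23, Q=-111) ⇒ AN; edges |A|=67/6, |N|=71/6
  updated: d(AN,B)=5, d(AN,O)=33/2, d(AN,R)=11
2. join AN+B (d=5, Q=-87/2) ⇒ ABN; edges |AN|=43/8, |B|=-3/8
  updated: d(ABN,O)=51/4, d(ABN,R)=4
3. join ABN+O (d=51/4, Q=-111/4) ⇒ ABNO; edges |ABN|=23/8, |O|=79/8
  updated: d(ABNO,R)=9/8
4. join ABNO+R (d=9/8) ⇒ ABNOR; edges |ABNO|=9/16, |R|=9/16
final tree: ((((A:67/6,N:71/6):43/8,B:-3/8):23/8,O:79/8):9/16,R:9/16)
total length: 335/8

335/8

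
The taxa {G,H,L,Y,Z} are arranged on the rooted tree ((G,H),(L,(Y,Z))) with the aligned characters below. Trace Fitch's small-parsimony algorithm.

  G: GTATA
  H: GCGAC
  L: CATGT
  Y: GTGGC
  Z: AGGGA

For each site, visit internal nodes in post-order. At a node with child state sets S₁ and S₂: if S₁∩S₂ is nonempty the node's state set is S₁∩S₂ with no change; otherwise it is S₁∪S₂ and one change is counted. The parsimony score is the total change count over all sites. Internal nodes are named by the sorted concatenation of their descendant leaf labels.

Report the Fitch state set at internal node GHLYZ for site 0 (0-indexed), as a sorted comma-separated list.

G

GH@0: {G} ∩ {G} = {G} (intersection, +0)
YZ@0: {G} ∪ {A} = {A,G} (union, +1)
LYZ@0: {C} ∪ {A,G} = {A,C,G} (union, +1)
GHLYZ@0: {G} ∩ {A,C,G} = {G} (intersection, +0)
GH@1: {T} ∪ {C} = {C,T} (union, +1)
YZ@1: {T} ∪ {G} = {G,T} (union, +1)
LYZ@1: {A} ∪ {G,T} = {A,G,T} (union, +1)
GHLYZ@1: {C,T} ∩ {A,G,T} = {T} (intersection, +0)
GH@2: {A} ∪ {G} = {A,G} (union, +1)
YZ@2: {G} ∩ {G} = {G} (intersection, +0)
LYZ@2: {T} ∪ {G} = {G,T} (union, +1)
GHLYZ@2: {A,G} ∩ {G,T} = {G} (intersection, +0)
GH@3: {T} ∪ {A} = {A,T} (union, +1)
YZ@3: {G} ∩ {G} = {G} (intersection, +0)
LYZ@3: {G} ∩ {G} = {G} (intersection, +0)
GHLYZ@3: {A,T} ∪ {G} = {A,G,T} (union, +1)
GH@4: {A} ∪ {C} = {A,C} (union, +1)
YZ@4: {C} ∪ {A} = {A,C} (union, +1)
LYZ@4: {T} ∪ {A,C} = {A,C,T} (union, +1)
GHLYZ@4: {A,C} ∩ {A,C,T} = {A,C} (intersection, +0)
per-site changes: [2, 3, 2, 2, 3]; total = 12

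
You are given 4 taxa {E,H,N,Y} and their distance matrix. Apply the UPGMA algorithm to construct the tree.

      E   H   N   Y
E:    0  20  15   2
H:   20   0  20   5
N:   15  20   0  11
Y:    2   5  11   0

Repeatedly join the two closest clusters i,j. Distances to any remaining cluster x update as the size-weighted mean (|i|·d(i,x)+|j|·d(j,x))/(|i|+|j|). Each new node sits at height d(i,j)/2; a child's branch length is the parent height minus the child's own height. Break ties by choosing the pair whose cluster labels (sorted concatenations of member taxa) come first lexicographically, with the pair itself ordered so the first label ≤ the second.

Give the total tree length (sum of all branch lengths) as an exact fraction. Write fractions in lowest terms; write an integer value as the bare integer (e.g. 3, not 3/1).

1. join E+Y (d=2) ⇒ EY; edges |E|=1, |Y|=1
  updated: d(EY,H)=25/2, d(EY,N)=13
2. join EY+H (d=25/2) ⇒ EHY; edges |EY|=21/4, |H|=25/4
  updated: d(EHY,N)=46/3
3. join EHY+N (d=46/3) ⇒ EHNY; edges |EHY|=17/12, |N|=23/3
final tree: (((E:1,Y:1):21/4,H:25/4):17/12,N:23/3)
total length: 271/12

271/12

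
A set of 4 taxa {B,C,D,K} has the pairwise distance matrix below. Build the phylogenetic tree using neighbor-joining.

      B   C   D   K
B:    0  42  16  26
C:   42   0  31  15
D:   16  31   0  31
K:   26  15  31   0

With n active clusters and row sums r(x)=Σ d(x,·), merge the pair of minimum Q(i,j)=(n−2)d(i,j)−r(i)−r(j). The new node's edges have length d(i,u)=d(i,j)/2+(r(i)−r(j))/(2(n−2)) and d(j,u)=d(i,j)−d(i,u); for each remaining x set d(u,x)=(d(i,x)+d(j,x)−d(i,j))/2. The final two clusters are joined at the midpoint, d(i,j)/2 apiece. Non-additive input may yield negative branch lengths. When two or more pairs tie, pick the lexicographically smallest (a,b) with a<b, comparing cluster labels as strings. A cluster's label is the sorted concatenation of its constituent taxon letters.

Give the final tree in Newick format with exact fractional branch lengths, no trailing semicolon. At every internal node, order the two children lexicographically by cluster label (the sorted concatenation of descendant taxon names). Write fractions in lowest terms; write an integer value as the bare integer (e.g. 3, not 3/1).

(((B:19/2,D:13/2):17,C:23/2):7/4,K:7/4)

iteration 1: select B,D (d=16, Q=-130); attach at lengths (19/2, 13/2); label the merged cluster BD
  updated: d(BD,C)=57/2, d(BD,K)=41/2
iteration 2: select BD,C (d=57/2, Q=-64); attach at lengths (17, 23/2); label the merged cluster BCD
  updated: d(BCD,K)=7/2
iteration 3: select BCD,K (d=7/2); attach at lengths (7/4, 7/4); label the merged cluster BCDK
final tree: (((B:19/2,D:13/2):17,C:23/2):7/4,K:7/4)
total length: 48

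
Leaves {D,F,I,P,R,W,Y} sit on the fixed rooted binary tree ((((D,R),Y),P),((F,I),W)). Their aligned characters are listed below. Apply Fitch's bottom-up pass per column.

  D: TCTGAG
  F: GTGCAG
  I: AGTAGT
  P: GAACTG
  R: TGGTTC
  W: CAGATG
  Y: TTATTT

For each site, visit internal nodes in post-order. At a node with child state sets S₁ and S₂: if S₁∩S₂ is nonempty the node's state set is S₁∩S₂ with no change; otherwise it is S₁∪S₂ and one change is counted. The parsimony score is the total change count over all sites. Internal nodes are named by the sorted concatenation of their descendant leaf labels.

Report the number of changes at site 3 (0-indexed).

4

[col 0] DR: children D:{T}, R:{T} ∩→ {T}; cost 0
[col 0] DRY: children DR:{T}, Y:{T} ∩→ {T}; cost 0
[col 0] DPRY: children DRY:{T}, P:{G} ∪→ {G,T}; cost 1
[col 0] FI: children F:{G}, I:{A} ∪→ {A,G}; cost 1
[col 0] FIW: children FI:{A,G}, W:{C} ∪→ {A,C,G}; cost 1
[col 0] DFIPRWY: children DPRY:{G,T}, FIW:{A,C,G} ∩→ {G}; cost 0
[col 1] DR: children D:{C}, R:{G} ∪→ {C,G}; cost 1
[col 1] DRY: children DR:{C,G}, Y:{T} ∪→ {C,G,T}; cost 1
[col 1] DPRY: children DRY:{C,G,T}, P:{A} ∪→ {A,C,G,T}; cost 1
[col 1] FI: children F:{T}, I:{G} ∪→ {G,T}; cost 1
[col 1] FIW: children FI:{G,T}, W:{A} ∪→ {A,G,T}; cost 1
[col 1] DFIPRWY: children DPRY:{A,C,G,T}, FIW:{A,G,T} ∩→ {A,G,T}; cost 0
[col 2] DR: children D:{T}, R:{G} ∪→ {G,T}; cost 1
[col 2] DRY: children DR:{G,T}, Y:{A} ∪→ {A,G,T}; cost 1
[col 2] DPRY: children DRY:{A,G,T}, P:{A} ∩→ {A}; cost 0
[col 2] FI: children F:{G}, I:{T} ∪→ {G,T}; cost 1
[col 2] FIW: children FI:{G,T}, W:{G} ∩→ {G}; cost 0
[col 2] DFIPRWY: children DPRY:{A}, FIW:{G} ∪→ {A,G}; cost 1
[col 3] DR: children D:{G}, R:{T} ∪→ {G,T}; cost 1
[col 3] DRY: children DR:{G,T}, Y:{T} ∩→ {T}; cost 0
[col 3] DPRY: children DRY:{T}, P:{C} ∪→ {C,T}; cost 1
[col 3] FI: children F:{C}, I:{A} ∪→ {A,C}; cost 1
[col 3] FIW: children FI:{A,C}, W:{A} ∩→ {A}; cost 0
[col 3] DFIPRWY: children DPRY:{C,T}, FIW:{A} ∪→ {A,C,T}; cost 1
[col 4] DR: children D:{A}, R:{T} ∪→ {A,T}; cost 1
[col 4] DRY: children DR:{A,T}, Y:{T} ∩→ {T}; cost 0
[col 4] DPRY: children DRY:{T}, P:{T} ∩→ {T}; cost 0
[col 4] FI: children F:{A}, I:{G} ∪→ {A,G}; cost 1
[col 4] FIW: children FI:{A,G}, W:{T} ∪→ {A,G,T}; cost 1
[col 4] DFIPRWY: children DPRY:{T}, FIW:{A,G,T} ∩→ {T}; cost 0
[col 5] DR: children D:{G}, R:{C} ∪→ {C,G}; cost 1
[col 5] DRY: children DR:{C,G}, Y:{T} ∪→ {C,G,T}; cost 1
[col 5] DPRY: children DRY:{C,G,T}, P:{G} ∩→ {G}; cost 0
[col 5] FI: children F:{G}, I:{T} ∪→ {G,T}; cost 1
[col 5] FIW: children FI:{G,T}, W:{G} ∩→ {G}; cost 0
[col 5] DFIPRWY: children DPRY:{G}, FIW:{G} ∩→ {G}; cost 0
per-site changes: [3, 5, 4, 4, 3, 3]; total = 22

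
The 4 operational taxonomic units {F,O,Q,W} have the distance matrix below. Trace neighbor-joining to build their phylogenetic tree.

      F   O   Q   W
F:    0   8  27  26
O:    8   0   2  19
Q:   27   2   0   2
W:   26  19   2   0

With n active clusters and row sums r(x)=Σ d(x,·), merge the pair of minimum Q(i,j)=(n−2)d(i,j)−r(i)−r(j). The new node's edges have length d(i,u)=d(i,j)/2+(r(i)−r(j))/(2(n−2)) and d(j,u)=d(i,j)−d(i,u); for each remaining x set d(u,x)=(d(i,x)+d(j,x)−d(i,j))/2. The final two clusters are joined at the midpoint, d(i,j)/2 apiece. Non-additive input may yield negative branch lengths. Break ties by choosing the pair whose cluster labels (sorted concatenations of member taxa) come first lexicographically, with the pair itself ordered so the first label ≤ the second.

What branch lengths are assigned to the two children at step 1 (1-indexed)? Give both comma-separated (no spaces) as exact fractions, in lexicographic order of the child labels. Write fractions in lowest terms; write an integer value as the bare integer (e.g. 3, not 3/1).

1. join F+O (d=8, Q=-74) ⇒ FO; edges |F|=12, |O|=-4
  updated: d(FO,Q)=21/2, d(FO,W)=37/2
2. join FO+Q (d=21/2, Q=-31) ⇒ FOQ; edges |FO|=27/2, |Q|=-3
  updated: d(FOQ,W)=5
3. join FOQ+W (d=5) ⇒ FOQW; edges |FOQ|=5/2, |W|=5/2
final tree: (((F:12,O:-4):27/2,Q:-3):5/2,W:5/2)
total length: 47/2

12,-4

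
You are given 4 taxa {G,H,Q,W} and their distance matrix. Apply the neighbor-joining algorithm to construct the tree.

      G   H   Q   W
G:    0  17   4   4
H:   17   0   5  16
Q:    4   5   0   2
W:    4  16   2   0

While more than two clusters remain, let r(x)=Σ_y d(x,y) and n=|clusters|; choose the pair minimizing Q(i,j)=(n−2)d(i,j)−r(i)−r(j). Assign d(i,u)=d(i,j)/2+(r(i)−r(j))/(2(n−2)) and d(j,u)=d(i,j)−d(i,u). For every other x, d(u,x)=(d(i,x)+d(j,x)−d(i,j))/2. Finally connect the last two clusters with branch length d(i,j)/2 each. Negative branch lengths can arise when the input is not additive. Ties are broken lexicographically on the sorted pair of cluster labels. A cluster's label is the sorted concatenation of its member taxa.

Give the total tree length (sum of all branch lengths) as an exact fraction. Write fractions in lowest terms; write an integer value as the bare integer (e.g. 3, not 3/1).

57/4

iteration 1: select G,W (d=4, Q=-39); attach at lengths (11/4, 5/4); label the merged cluster GW
  updated: d(GW,H)=29/2, d(GW,Q)=1
iteration 2: select GW,H (d=29/2, Q=-41/2); attach at lengths (21/4, 37/4); label the merged cluster GHW
  updated: d(GHW,Q)=-17/4
iteration 3: select GHW,Q (d=-17/4); attach at lengths (-17/8, -17/8); label the merged cluster GHQW
final tree: (((G:11/4,W:5/4):21/4,H:37/4):-17/8,Q:-17/8)
total length: 57/4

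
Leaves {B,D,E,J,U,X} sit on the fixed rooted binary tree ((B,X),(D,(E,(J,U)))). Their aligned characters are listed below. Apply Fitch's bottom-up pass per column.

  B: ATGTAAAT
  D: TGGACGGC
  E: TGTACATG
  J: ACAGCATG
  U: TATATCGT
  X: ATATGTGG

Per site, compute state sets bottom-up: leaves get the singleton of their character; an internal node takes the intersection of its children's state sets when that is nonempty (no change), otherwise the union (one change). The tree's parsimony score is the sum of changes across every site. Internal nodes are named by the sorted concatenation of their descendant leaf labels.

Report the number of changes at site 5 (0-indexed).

[col 0] BX: children B:{A}, X:{A} ∩→ {A}; cost 0
[col 0] JU: children J:{A}, U:{T} ∪→ {A,T}; cost 1
[col 0] EJU: children E:{T}, JU:{A,T} ∩→ {T}; cost 0
[col 0] DEJU: children D:{T}, EJU:{T} ∩→ {T}; cost 0
[col 0] BDEJUX: children BX:{A}, DEJU:{T} ∪→ {A,T}; cost 1
[col 1] BX: children B:{T}, X:{T} ∩→ {T}; cost 0
[col 1] JU: children J:{C}, U:{A} ∪→ {A,C}; cost 1
[col 1] EJU: children E:{G}, JU:{A,C} ∪→ {A,C,G}; cost 1
[col 1] DEJU: children D:{G}, EJU:{A,C,G} ∩→ {G}; cost 0
[col 1] BDEJUX: children BX:{T}, DEJU:{G} ∪→ {G,T}; cost 1
[col 2] BX: children B:{G}, X:{A} ∪→ {A,G}; cost 1
[col 2] JU: children J:{A}, U:{T} ∪→ {A,T}; cost 1
[col 2] EJU: children E:{T}, JU:{A,T} ∩→ {T}; cost 0
[col 2] DEJU: children D:{G}, EJU:{T} ∪→ {G,T}; cost 1
[col 2] BDEJUX: children BX:{A,G}, DEJU:{G,T} ∩→ {G}; cost 0
[col 3] BX: children B:{T}, X:{T} ∩→ {T}; cost 0
[col 3] JU: children J:{G}, U:{A} ∪→ {A,G}; cost 1
[col 3] EJU: children E:{A}, JU:{A,G} ∩→ {A}; cost 0
[col 3] DEJU: children D:{A}, EJU:{A} ∩→ {A}; cost 0
[col 3] BDEJUX: children BX:{T}, DEJU:{A} ∪→ {A,T}; cost 1
[col 4] BX: children B:{A}, X:{G} ∪→ {A,G}; cost 1
[col 4] JU: children J:{C}, U:{T} ∪→ {C,T}; cost 1
[col 4] EJU: children E:{C}, JU:{C,T} ∩→ {C}; cost 0
[col 4] DEJU: children D:{C}, EJU:{C} ∩→ {C}; cost 0
[col 4] BDEJUX: children BX:{A,G}, DEJU:{C} ∪→ {A,C,G}; cost 1
[col 5] BX: children B:{A}, X:{T} ∪→ {A,T}; cost 1
[col 5] JU: children J:{A}, U:{C} ∪→ {A,C}; cost 1
[col 5] EJU: children E:{A}, JU:{A,C} ∩→ {A}; cost 0
[col 5] DEJU: children D:{G}, EJU:{A} ∪→ {A,G}; cost 1
[col 5] BDEJUX: children BX:{A,T}, DEJU:{A,G} ∩→ {A}; cost 0
[col 6] BX: children B:{A}, X:{G} ∪→ {A,G}; cost 1
[col 6] JU: children J:{T}, U:{G} ∪→ {G,T}; cost 1
[col 6] EJU: children E:{T}, JU:{G,T} ∩→ {T}; cost 0
[col 6] DEJU: children D:{G}, EJU:{T} ∪→ {G,T}; cost 1
[col 6] BDEJUX: children BX:{A,G}, DEJU:{G,T} ∩→ {G}; cost 0
[col 7] BX: children B:{T}, X:{G} ∪→ {G,T}; cost 1
[col 7] JU: children J:{G}, U:{T} ∪→ {G,T}; cost 1
[col 7] EJU: children E:{G}, JU:{G,T} ∩→ {G}; cost 0
[col 7] DEJU: children D:{C}, EJU:{G} ∪→ {C,G}; cost 1
[col 7] BDEJUX: children BX:{G,T}, DEJU:{C,G} ∩→ {G}; cost 0
per-site changes: [2, 3, 3, 2, 3, 3, 3, 3]; total = 22

3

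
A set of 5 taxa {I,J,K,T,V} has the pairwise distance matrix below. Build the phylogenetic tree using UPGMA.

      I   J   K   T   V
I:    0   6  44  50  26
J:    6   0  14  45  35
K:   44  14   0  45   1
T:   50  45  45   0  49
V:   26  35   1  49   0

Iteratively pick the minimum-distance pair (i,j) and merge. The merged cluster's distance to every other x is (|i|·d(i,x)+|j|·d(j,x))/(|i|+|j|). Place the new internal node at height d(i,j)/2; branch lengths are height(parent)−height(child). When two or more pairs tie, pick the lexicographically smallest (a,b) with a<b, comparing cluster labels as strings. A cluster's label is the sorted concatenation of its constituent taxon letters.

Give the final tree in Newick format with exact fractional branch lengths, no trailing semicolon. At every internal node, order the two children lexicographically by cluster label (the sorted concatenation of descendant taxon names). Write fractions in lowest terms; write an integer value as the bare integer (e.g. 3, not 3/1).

(((I:3,J:3):95/8,(K:1/2,V:1/2):115/8):35/4,T:189/8)

iteration 1: select K,V (d=1); attach at lengths (1/2, 1/2); label the merged cluster KV
  updated: d(I,KV)=35, d(J,KV)=49/2, d(KV,T)=47
iteration 2: select I,J (d=6); attach at lengths (3, 3); label the merged cluster IJ
  updated: d(IJ,KV)=119/4, d(IJ,T)=95/2
iteration 3: select IJ,KV (d=119/4); attach at lengths (95/8, 115/8); label the merged cluster IJKV
  updated: d(IJKV,T)=189/4
iteration 4: select IJKV,T (d=189/4); attach at lengths (35/4, 189/8); label the merged cluster IJKTV
final tree: (((I:3,J:3):95/8,(K:1/2,V:1/2):115/8):35/4,T:189/8)
total length: 525/8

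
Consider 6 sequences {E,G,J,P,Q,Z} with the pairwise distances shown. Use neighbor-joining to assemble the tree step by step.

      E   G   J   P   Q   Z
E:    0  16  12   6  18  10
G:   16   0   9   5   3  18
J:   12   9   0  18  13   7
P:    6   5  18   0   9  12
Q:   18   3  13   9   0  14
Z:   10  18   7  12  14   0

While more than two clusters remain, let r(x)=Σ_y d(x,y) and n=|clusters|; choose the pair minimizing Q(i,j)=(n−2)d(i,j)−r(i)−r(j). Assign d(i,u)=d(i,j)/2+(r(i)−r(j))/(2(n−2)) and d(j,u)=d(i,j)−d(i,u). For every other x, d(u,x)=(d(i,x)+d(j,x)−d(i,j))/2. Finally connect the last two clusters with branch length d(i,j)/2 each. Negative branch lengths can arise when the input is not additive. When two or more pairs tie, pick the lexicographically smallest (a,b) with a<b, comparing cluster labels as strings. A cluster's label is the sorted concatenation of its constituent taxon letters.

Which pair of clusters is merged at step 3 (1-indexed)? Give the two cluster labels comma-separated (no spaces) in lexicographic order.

E,GPQ

step 1: merge (G,Q) at d=3, Q=-96; branch lengths G→3/4, Q→9/4; new cluster GQ
  updated: d(E,GQ)=31/2, d(GQ,J)=19/2, d(GQ,P)=11/2, d(GQ,Z)=29/2
step 2: merge (GQ,P) at d=11/2, Q=-70; branch lengths GQ→10/3, P→13/6; new cluster GPQ
  updated: d(E,GPQ)=8, d(GPQ,J)=11, d(GPQ,Z)=21/2
step 3: merge (E,GPQ) at d=8, Q=-87/2; branch lengths E→33/8, GPQ→31/8; new cluster EGPQ
  updated: d(EGPQ,J)=15/2, d(EGPQ,Z)=25/4
step 4: merge (EGPQ,J) at d=15/2, Q=-83/4; branch lengths EGPQ→27/8, J→33/8; new cluster EGJPQ
  updated: d(EGJPQ,Z)=23/8
step 5: merge (EGJPQ,Z) at d=23/8; branch lengths EGJPQ→23/16, Z→23/16; new cluster EGJPQZ
final tree: (((E:33/8,((G:3/4,Q:9/4):10/3,P:13/6):31/8):27/8,J:33/8):23/16,Z:23/16)
total length: 215/8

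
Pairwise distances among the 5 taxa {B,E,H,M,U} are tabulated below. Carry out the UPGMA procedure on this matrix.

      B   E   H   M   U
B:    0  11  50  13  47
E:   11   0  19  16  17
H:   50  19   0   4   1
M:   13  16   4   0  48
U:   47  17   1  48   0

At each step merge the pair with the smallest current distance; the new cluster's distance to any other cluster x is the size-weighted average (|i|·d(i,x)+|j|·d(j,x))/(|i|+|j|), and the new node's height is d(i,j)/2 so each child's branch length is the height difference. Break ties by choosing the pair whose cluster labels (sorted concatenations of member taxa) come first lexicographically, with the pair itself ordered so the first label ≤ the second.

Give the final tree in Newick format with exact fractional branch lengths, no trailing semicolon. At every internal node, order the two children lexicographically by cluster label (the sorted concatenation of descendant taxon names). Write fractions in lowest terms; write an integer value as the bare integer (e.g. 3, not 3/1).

(((B:11/2,E:11/2):7/4,M:29/4):49/6,(H:1/2,U:1/2):179/12)

1. join H+U (d=1) ⇒ HU; edges |H|=1/2, |U|=1/2
  updated: d(B,HU)=97/2, d(E,HU)=18, d(HU,M)=26
2. join B+E (d=11) ⇒ BE; edges |B|=11/2, |E|=11/2
  updated: d(BE,HU)=133/4, d(BE,M)=29/2
3. join BE+M (d=29/2) ⇒ BEM; edges |BE|=7/4, |M|=29/4
  updated: d(BEM,HU)=185/6
4. join BEM+HU (d=185/6) ⇒ BEHMU; edges |BEM|=49/6, |HU|=179/12
final tree: (((B:11/2,E:11/2):7/4,M:29/4):49/6,(H:1/2,U:1/2):179/12)
total length: 529/12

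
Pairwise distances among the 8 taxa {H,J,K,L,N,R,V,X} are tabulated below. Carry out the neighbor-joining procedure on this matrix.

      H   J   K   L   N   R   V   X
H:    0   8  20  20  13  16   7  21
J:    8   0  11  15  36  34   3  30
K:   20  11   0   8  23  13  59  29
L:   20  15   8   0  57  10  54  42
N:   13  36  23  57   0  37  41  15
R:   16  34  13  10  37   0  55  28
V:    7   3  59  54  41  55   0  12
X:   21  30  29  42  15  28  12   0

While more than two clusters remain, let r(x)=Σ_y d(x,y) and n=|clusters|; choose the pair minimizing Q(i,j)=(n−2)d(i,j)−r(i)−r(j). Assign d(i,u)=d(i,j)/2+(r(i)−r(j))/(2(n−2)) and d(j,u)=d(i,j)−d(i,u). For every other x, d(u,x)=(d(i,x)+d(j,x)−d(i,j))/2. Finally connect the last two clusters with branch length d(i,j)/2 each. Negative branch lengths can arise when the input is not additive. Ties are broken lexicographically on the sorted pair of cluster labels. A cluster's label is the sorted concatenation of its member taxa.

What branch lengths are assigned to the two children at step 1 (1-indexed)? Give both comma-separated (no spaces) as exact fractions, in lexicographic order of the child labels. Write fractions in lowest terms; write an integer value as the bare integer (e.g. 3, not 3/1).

-19/3,28/3

1. join J+V (d=3, Q=-350) ⇒ JV; edges |J|=-19/3, |V|=28/3
  updated: d(H,JV)=6, d(JV,K)=67/2, d(JV,L)=33, d(JV,N)=37, d(JV,R)=43, d(JV,X)=39/2
2. join L+R (d=10, Q=-267) ⇒ LR; edges |L|=73/10, |R|=27/10
  updated: d(H,LR)=13, d(JV,LR)=33, d(K,LR)=11/2, d(LR,N)=42, d(LR,X)=30
3. join K+LR (d=11/2, Q=-425/2) ⇒ KLR; edges |K|=19/16, |LR|=69/16
  updated: d(H,KLR)=55/4, d(JV,KLR)=61/2, d(KLR,N)=119/4, d(KLR,X)=107/4
4. join N+X (d=15, Q=-132) ⇒ NX; edges |N|=115/12, |X|=65/12
  updated: d(H,NX)=19/2, d(JV,NX)=83/4, d(KLR,NX)=83/4
5. join H+JV (d=6, Q=-149/2) ⇒ HJV; edges |H|=-4, |JV|=10
  updated: d(HJV,KLR)=153/8, d(HJV,NX)=97/8
6. join HJV+KLR (d=153/8, Q=-52) ⇒ HJKLRV; edges |HJV|=21/4, |KLR|=111/8
  updated: d(HJKLRV,NX)=55/8
7. join HJKLRV+NX (d=55/8) ⇒ HJKLNRVX; edges |HJKLRV|=55/16, |NX|=55/16
final tree: (((H:-4,(J:-19/3,V:28/3):10):21/4,(K:19/16,(L:73/10,R:27/10):69/16):111/8):55/16,(N:115/12,X:65/12):55/16)
total length: 131/2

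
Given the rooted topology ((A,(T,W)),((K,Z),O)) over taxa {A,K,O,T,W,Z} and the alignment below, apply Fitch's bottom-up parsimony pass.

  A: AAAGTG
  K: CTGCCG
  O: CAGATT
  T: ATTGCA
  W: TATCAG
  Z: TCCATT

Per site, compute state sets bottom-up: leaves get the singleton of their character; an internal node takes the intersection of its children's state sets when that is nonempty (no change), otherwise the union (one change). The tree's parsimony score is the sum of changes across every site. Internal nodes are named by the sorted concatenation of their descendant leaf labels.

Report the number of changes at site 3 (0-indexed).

3

[col 0] TW: children T:{A}, W:{T} ∪→ {A,T}; cost 1
[col 0] ATW: children A:{A}, TW:{A,T} ∩→ {A}; cost 0
[col 0] KZ: children K:{C}, Z:{T} ∪→ {C,T}; cost 1
[col 0] KOZ: children KZ:{C,T}, O:{C} ∩→ {C}; cost 0
[col 0] AKOTWZ: children ATW:{A}, KOZ:{C} ∪→ {A,C}; cost 1
[col 1] TW: children T:{T}, W:{A} ∪→ {A,T}; cost 1
[col 1] ATW: children A:{A}, TW:{A,T} ∩→ {A}; cost 0
[col 1] KZ: children K:{T}, Z:{C} ∪→ {C,T}; cost 1
[col 1] KOZ: children KZ:{C,T}, O:{A} ∪→ {A,C,T}; cost 1
[col 1] AKOTWZ: children ATW:{A}, KOZ:{A,C,T} ∩→ {A}; cost 0
[col 2] TW: children T:{T}, W:{T} ∩→ {T}; cost 0
[col 2] ATW: children A:{A}, TW:{T} ∪→ {A,T}; cost 1
[col 2] KZ: children K:{G}, Z:{C} ∪→ {C,G}; cost 1
[col 2] KOZ: children KZ:{C,G}, O:{G} ∩→ {G}; cost 0
[col 2] AKOTWZ: children ATW:{A,T}, KOZ:{G} ∪→ {A,G,T}; cost 1
[col 3] TW: children T:{G}, W:{C} ∪→ {C,G}; cost 1
[col 3] ATW: children A:{G}, TW:{C,G} ∩→ {G}; cost 0
[col 3] KZ: children K:{C}, Z:{A} ∪→ {A,C}; cost 1
[col 3] KOZ: children KZ:{A,C}, O:{A} ∩→ {A}; cost 0
[col 3] AKOTWZ: children ATW:{G}, KOZ:{A} ∪→ {A,G}; cost 1
[col 4] TW: children T:{C}, W:{A} ∪→ {A,C}; cost 1
[col 4] ATW: children A:{T}, TW:{A,C} ∪→ {A,C,T}; cost 1
[col 4] KZ: children K:{C}, Z:{T} ∪→ {C,T}; cost 1
[col 4] KOZ: children KZ:{C,T}, O:{T} ∩→ {T}; cost 0
[col 4] AKOTWZ: children ATW:{A,C,T}, KOZ:{T} ∩→ {T}; cost 0
[col 5] TW: children T:{A}, W:{G} ∪→ {A,G}; cost 1
[col 5] ATW: children A:{G}, TW:{A,G} ∩→ {G}; cost 0
[col 5] KZ: children K:{G}, Z:{T} ∪→ {G,T}; cost 1
[col 5] KOZ: children KZ:{G,T}, O:{T} ∩→ {T}; cost 0
[col 5] AKOTWZ: children ATW:{G}, KOZ:{T} ∪→ {G,T}; cost 1
per-site changes: [3, 3, 3, 3, 3, 3]; total = 18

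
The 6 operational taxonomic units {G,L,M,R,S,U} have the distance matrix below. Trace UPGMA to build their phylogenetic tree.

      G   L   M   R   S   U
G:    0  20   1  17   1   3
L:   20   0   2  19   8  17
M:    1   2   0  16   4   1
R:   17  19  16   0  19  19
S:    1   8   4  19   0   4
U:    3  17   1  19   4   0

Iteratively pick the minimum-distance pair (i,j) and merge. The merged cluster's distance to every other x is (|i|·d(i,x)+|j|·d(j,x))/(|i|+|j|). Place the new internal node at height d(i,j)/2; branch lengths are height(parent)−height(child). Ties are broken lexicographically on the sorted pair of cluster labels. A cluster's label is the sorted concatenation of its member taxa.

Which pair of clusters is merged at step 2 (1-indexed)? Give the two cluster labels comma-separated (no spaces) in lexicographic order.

1. join G+M (d=1) ⇒ GM; edges |G|=1/2, |M|=1/2
  updated: d(GM,L)=11, d(GM,R)=33/2, d(GM,S)=5/2, d(GM,U)=2
2. join GM+U (d=2) ⇒ GMU; edges |GM|=1/2, |U|=1
  updated: d(GMU,L)=13, d(GMU,R)=52/3, d(GMU,S)=3
3. join GMU+S (d=3) ⇒ GMSU; edges |GMU|=1/2, |S|=3/2
  updated: d(GMSU,L)=47/4, d(GMSU,R)=71/4
4. join GMSU+L (d=47/4) ⇒ GLMSU; edges |GMSU|=35/8, |L|=47/8
  updated: d(GLMSU,R)=18
5. join GLMSU+R (d=18) ⇒ GLMRSU; edges |GLMSU|=25/8, |R|=9
final tree: (((((G:1/2,M:1/2):1/2,U:1):1/2,S:3/2):35/8,L:47/8):25/8,R:9)
total length: 215/8

GM,U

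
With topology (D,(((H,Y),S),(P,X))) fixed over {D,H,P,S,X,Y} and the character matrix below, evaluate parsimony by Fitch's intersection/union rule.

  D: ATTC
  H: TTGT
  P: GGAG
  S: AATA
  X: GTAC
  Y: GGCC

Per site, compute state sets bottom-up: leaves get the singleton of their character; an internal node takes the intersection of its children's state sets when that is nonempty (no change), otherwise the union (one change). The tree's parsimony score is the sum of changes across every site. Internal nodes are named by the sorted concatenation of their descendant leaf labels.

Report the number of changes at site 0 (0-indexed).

3

HY@0: {T} ∪ {G} = {G,T} (union, +1)
HSY@0: {G,T} ∪ {A} = {A,G,T} (union, +1)
PX@0: {G} ∩ {G} = {G} (intersection, +0)
HPSXY@0: {A,G,T} ∩ {G} = {G} (intersection, +0)
DHPSXY@0: {A} ∪ {G} = {A,G} (union, +1)
HY@1: {T} ∪ {G} = {G,T} (union, +1)
HSY@1: {G,T} ∪ {A} = {A,G,T} (union, +1)
PX@1: {G} ∪ {T} = {G,T} (union, +1)
HPSXY@1: {A,G,T} ∩ {G,T} = {G,T} (intersection, +0)
DHPSXY@1: {T} ∩ {G,T} = {T} (intersection, +0)
HY@2: {G} ∪ {C} = {C,G} (union, +1)
HSY@2: {C,G} ∪ {T} = {C,G,T} (union, +1)
PX@2: {A} ∩ {A} = {A} (intersection, +0)
HPSXY@2: {C,G,T} ∪ {A} = {A,C,G,T} (union, +1)
DHPSXY@2: {T} ∩ {A,C,G,T} = {T} (intersection, +0)
HY@3: {T} ∪ {C} = {C,T} (union, +1)
HSY@3: {C,T} ∪ {A} = {A,C,T} (union, +1)
PX@3: {G} ∪ {C} = {C,G} (union, +1)
HPSXY@3: {A,C,T} ∩ {C,G} = {C} (intersection, +0)
DHPSXY@3: {C} ∩ {C} = {C} (intersection, +0)
per-site changes: [3, 3, 3, 3]; total = 12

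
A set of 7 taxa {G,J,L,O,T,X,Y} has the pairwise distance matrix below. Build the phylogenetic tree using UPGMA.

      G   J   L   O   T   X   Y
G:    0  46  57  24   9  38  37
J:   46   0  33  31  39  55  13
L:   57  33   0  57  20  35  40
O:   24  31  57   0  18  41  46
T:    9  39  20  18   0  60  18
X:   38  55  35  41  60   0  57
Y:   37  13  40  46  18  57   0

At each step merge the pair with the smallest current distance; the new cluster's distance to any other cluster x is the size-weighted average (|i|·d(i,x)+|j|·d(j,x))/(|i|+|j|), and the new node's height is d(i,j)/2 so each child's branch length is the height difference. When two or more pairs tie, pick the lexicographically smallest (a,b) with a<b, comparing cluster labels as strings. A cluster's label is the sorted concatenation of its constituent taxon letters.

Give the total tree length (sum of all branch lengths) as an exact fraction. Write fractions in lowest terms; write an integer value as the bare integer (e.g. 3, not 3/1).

1. join G+T (d=9) ⇒ GT; edges |G|=9/2, |T|=9/2
  updated: d(GT,J)=85/2, d(GT,L)=77/2, d(GT,O)=21, d(GT,X)=49, d(GT,Y)=55/2
2. join J+Y (d=13) ⇒ JY; edges |J|=13/2, |Y|=13/2
  updated: d(GT,JY)=35, d(JY,L)=73/2, d(JY,O)=77/2, d(JY,X)=56
3. join GT+O (d=21) ⇒ GOT; edges |GT|=6, |O|=21/2
  updated: d(GOT,JY)=217/6, d(GOT,L)=134/3, d(GOT,X)=139/3
4. join L+X (d=35) ⇒ LX; edges |L|=35/2, |X|=35/2
  updated: d(GOT,LX)=91/2, d(JY,LX)=185/4
5. join GOT+JY (d=217/6) ⇒ GJOTY; edges |GOT|=91/12, |JY|=139/12
  updated: d(GJOTY,LX)=229/5
6. join GJOTY+LX (d=229/5) ⇒ GJLOTXY; edges |GJOTY|=289/60, |LX|=27/5
final tree: ((((G:9/2,T:9/2):6,O:21/2):91/12,(J:13/2,Y:13/2):139/12):289/60,(L:35/2,X:35/2):27/5)
total length: 6173/60

6173/60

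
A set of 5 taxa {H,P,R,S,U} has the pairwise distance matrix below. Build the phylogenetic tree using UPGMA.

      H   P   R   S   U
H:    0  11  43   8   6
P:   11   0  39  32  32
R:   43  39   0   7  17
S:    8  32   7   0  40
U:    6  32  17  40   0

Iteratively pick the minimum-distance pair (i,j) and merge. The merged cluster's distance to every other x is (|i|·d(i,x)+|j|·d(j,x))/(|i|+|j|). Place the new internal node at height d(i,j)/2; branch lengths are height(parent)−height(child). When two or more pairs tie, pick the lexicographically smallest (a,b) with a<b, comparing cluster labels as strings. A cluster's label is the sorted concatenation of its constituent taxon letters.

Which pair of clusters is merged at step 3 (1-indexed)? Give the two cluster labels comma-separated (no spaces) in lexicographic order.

iteration 1: select H,U (d=6); attach at lengths (3, 3); label the merged cluster HU
  updated: d(HU,P)=43/2, d(HU,R)=30, d(HU,S)=24
iteration 2: select R,S (d=7); attach at lengths (7/2, 7/2); label the merged cluster RS
  updated: d(HU,RS)=27, d(P,RS)=71/2
iteration 3: select HU,P (d=43/2); attach at lengths (31/4, 43/4); label the merged cluster HPU
  updated: d(HPU,RS)=179/6
iteration 4: select HPU,RS (d=179/6); attach at lengths (25/6, 137/12); label the merged cluster HPRSU
final tree: (((H:3,U:3):31/4,P:43/4):25/6,(R:7/2,S:7/2):137/12)
total length: 565/12

HU,P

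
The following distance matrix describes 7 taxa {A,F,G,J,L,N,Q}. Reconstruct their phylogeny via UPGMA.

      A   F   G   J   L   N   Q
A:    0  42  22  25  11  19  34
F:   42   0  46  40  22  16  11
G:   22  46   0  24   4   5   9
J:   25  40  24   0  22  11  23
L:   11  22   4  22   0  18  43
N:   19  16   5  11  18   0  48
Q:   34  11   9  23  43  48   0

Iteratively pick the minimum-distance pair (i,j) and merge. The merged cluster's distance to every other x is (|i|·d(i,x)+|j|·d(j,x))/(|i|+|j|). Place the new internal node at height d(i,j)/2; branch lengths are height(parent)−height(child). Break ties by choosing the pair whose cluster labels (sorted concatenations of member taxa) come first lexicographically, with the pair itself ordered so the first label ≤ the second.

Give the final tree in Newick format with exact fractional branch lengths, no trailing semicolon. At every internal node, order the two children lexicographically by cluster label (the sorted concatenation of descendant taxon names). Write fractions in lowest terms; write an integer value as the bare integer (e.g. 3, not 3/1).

1. join G+L (d=4) ⇒ GL; edges |G|=2, |L|=2
  updated: d(A,GL)=33/2, d(F,GL)=34, d(GL,J)=23, d(GL,N)=23/2, d(GL,Q)=26
2. join F+Q (d=11) ⇒ FQ; edges |F|=11/2, |Q|=11/2
  updated: d(A,FQ)=38, d(FQ,GL)=30, d(FQ,J)=63/2, d(FQ,N)=32
3. join J+N (d=11) ⇒ JN; edges |J|=11/2, |N|=11/2
  updated: d(A,JN)=22, d(FQ,JN)=127/4, d(GL,JN)=69/4
4. join A+GL (d=33/2) ⇒ AGL; edges |A|=33/4, |GL|=25/4
  updated: d(AGL,FQ)=98/3, d(AGL,JN)=113/6
5. join AGL+JN (d=113/6) ⇒ AGJLN; edges |AGL|=7/6, |JN|=47/12
  updated: d(AGJLN,FQ)=323/10
6. join AGJLN+FQ (d=323/10) ⇒ AFGJLNQ; edges |AGJLN|=101/15, |FQ|=213/20
final tree: (((A:33/4,(G:2,L:2):25/4):7/6,(J:11/2,N:11/2):47/12):101/15,(F:11/2,Q:11/2):213/20)
total length: 1889/30

(((A:33/4,(G:2,L:2):25/4):7/6,(J:11/2,N:11/2):47/12):101/15,(F:11/2,Q:11/2):213/20)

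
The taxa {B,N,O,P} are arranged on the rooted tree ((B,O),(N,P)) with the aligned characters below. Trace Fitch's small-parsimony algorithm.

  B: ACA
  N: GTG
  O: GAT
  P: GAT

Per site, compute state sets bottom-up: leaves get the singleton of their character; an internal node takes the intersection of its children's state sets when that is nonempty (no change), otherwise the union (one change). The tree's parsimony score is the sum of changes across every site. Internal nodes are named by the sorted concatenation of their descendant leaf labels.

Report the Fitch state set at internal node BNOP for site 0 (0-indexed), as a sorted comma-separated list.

site 0, node BO: B={A} ∪ O={G} → {A,G} (+1)
site 0, node NP: N={G} ∩ P={G} → {G} (+0)
site 0, node BNOP: BO={A,G} ∩ NP={G} → {G} (+0)
site 1, node BO: B={C} ∪ O={A} → {A,C} (+1)
site 1, node NP: N={T} ∪ P={A} → {A,T} (+1)
site 1, node BNOP: BO={A,C} ∩ NP={A,T} → {A} (+0)
site 2, node BO: B={A} ∪ O={T} → {A,T} (+1)
site 2, node NP: N={G} ∪ P={T} → {G,T} (+1)
site 2, node BNOP: BO={A,T} ∩ NP={G,T} → {T} (+0)
per-site changes: [1, 2, 2]; total = 5

G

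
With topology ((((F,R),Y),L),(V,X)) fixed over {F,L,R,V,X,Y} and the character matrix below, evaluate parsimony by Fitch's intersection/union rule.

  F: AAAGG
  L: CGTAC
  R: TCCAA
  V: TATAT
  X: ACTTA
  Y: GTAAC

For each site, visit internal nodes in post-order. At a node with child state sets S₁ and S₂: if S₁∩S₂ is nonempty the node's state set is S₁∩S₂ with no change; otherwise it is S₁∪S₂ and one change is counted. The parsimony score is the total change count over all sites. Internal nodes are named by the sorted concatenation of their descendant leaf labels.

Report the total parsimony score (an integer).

16

FR@0: {A} ∪ {T} = {A,T} (union, +1)
FRY@0: {A,T} ∪ {G} = {A,G,T} (union, +1)
FLRY@0: {A,G,T} ∪ {C} = {A,C,G,T} (union, +1)
VX@0: {T} ∪ {A} = {A,T} (union, +1)
FLRVXY@0: {A,C,G,T} ∩ {A,T} = {A,T} (intersection, +0)
FR@1: {A} ∪ {C} = {A,C} (union, +1)
FRY@1: {A,C} ∪ {T} = {A,C,T} (union, +1)
FLRY@1: {A,C,T} ∪ {G} = {A,C,G,T} (union, +1)
VX@1: {A} ∪ {C} = {A,C} (union, +1)
FLRVXY@1: {A,C,G,T} ∩ {A,C} = {A,C} (intersection, +0)
FR@2: {A} ∪ {C} = {A,C} (union, +1)
FRY@2: {A,C} ∩ {A} = {A} (intersection, +0)
FLRY@2: {A} ∪ {T} = {A,T} (union, +1)
VX@2: {T} ∩ {T} = {T} (intersection, +0)
FLRVXY@2: {A,T} ∩ {T} = {T} (intersection, +0)
FR@3: {G} ∪ {A} = {A,G} (union, +1)
FRY@3: {A,G} ∩ {A} = {A} (intersection, +0)
FLRY@3: {A} ∩ {A} = {A} (intersection, +0)
VX@3: {A} ∪ {T} = {A,T} (union, +1)
FLRVXY@3: {A} ∩ {A,T} = {A} (intersection, +0)
FR@4: {G} ∪ {A} = {A,G} (union, +1)
FRY@4: {A,G} ∪ {C} = {A,C,G} (union, +1)
FLRY@4: {A,C,G} ∩ {C} = {C} (intersection, +0)
VX@4: {T} ∪ {A} = {A,T} (union, +1)
FLRVXY@4: {C} ∪ {A,T} = {A,C,T} (union, +1)
per-site changes: [4, 4, 2, 2, 4]; total = 16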